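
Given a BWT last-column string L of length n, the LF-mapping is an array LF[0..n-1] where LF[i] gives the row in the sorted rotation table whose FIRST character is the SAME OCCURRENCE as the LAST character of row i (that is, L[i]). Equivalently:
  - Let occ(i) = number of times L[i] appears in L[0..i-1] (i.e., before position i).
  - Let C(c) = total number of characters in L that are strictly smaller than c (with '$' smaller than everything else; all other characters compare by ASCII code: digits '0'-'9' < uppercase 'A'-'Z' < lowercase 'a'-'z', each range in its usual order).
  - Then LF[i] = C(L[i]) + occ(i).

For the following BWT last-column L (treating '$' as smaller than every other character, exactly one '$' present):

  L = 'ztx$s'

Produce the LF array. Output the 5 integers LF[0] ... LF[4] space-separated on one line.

Answer: 4 2 3 0 1

Derivation:
Char counts: '$':1, 's':1, 't':1, 'x':1, 'z':1
C (first-col start): C('$')=0, C('s')=1, C('t')=2, C('x')=3, C('z')=4
L[0]='z': occ=0, LF[0]=C('z')+0=4+0=4
L[1]='t': occ=0, LF[1]=C('t')+0=2+0=2
L[2]='x': occ=0, LF[2]=C('x')+0=3+0=3
L[3]='$': occ=0, LF[3]=C('$')+0=0+0=0
L[4]='s': occ=0, LF[4]=C('s')+0=1+0=1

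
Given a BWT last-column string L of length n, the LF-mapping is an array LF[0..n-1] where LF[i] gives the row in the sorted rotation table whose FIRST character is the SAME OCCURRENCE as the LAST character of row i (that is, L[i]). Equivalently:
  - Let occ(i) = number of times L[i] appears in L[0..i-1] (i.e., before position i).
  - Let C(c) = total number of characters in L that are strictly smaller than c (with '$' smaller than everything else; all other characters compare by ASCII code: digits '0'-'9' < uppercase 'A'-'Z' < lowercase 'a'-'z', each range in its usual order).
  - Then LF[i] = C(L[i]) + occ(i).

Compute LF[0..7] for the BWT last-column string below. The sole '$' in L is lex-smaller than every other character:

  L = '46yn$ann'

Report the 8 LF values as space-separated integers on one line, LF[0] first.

Answer: 1 2 7 4 0 3 5 6

Derivation:
Char counts: '$':1, '4':1, '6':1, 'a':1, 'n':3, 'y':1
C (first-col start): C('$')=0, C('4')=1, C('6')=2, C('a')=3, C('n')=4, C('y')=7
L[0]='4': occ=0, LF[0]=C('4')+0=1+0=1
L[1]='6': occ=0, LF[1]=C('6')+0=2+0=2
L[2]='y': occ=0, LF[2]=C('y')+0=7+0=7
L[3]='n': occ=0, LF[3]=C('n')+0=4+0=4
L[4]='$': occ=0, LF[4]=C('$')+0=0+0=0
L[5]='a': occ=0, LF[5]=C('a')+0=3+0=3
L[6]='n': occ=1, LF[6]=C('n')+1=4+1=5
L[7]='n': occ=2, LF[7]=C('n')+2=4+2=6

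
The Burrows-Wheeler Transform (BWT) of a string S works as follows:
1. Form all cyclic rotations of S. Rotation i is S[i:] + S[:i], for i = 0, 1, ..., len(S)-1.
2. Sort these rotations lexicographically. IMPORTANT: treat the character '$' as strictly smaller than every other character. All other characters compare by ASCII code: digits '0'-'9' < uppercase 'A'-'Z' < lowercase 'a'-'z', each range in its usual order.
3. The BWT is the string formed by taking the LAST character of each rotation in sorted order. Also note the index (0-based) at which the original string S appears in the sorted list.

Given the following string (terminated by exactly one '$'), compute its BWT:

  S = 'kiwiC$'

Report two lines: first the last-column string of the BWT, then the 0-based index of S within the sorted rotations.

All 6 rotations (rotation i = S[i:]+S[:i]):
  rot[0] = kiwiC$
  rot[1] = iwiC$k
  rot[2] = wiC$ki
  rot[3] = iC$kiw
  rot[4] = C$kiwi
  rot[5] = $kiwiC
Sorted (with $ < everything):
  sorted[0] = $kiwiC  (last char: 'C')
  sorted[1] = C$kiwi  (last char: 'i')
  sorted[2] = iC$kiw  (last char: 'w')
  sorted[3] = iwiC$k  (last char: 'k')
  sorted[4] = kiwiC$  (last char: '$')
  sorted[5] = wiC$ki  (last char: 'i')
Last column: Ciwk$i
Original string S is at sorted index 4

Answer: Ciwk$i
4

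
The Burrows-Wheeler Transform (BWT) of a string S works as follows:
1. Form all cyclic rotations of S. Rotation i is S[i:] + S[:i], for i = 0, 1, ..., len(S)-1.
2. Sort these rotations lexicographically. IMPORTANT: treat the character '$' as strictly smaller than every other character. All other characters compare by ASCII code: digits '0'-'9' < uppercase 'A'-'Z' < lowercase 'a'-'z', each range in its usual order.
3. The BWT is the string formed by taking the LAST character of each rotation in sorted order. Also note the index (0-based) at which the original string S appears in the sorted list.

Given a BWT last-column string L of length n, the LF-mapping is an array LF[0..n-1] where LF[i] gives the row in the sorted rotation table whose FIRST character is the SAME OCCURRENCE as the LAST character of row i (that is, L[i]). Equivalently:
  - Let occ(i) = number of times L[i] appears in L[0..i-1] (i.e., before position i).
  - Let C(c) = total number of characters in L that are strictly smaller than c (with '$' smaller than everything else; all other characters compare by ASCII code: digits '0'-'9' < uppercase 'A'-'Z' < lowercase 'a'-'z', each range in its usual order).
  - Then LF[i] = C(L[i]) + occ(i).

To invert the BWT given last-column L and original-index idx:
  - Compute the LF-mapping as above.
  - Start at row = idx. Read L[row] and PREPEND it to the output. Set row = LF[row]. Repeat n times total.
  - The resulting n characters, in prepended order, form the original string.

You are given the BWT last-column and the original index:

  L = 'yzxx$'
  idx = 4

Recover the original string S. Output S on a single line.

Answer: zxxy$

Derivation:
LF mapping: 3 4 1 2 0
Walk LF starting at row 4, prepending L[row]:
  step 1: row=4, L[4]='$', prepend. Next row=LF[4]=0
  step 2: row=0, L[0]='y', prepend. Next row=LF[0]=3
  step 3: row=3, L[3]='x', prepend. Next row=LF[3]=2
  step 4: row=2, L[2]='x', prepend. Next row=LF[2]=1
  step 5: row=1, L[1]='z', prepend. Next row=LF[1]=4
Reversed output: zxxy$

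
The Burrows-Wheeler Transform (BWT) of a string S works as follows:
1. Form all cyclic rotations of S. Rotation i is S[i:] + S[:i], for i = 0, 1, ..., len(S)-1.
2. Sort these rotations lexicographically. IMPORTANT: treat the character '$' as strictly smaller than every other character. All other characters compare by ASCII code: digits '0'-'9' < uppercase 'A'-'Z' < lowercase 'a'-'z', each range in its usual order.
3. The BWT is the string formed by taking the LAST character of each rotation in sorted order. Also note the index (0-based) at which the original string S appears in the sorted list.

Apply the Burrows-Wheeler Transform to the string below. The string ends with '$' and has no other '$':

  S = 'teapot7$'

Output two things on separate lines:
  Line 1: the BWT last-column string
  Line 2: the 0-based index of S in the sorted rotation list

All 8 rotations (rotation i = S[i:]+S[:i]):
  rot[0] = teapot7$
  rot[1] = eapot7$t
  rot[2] = apot7$te
  rot[3] = pot7$tea
  rot[4] = ot7$teap
  rot[5] = t7$teapo
  rot[6] = 7$teapot
  rot[7] = $teapot7
Sorted (with $ < everything):
  sorted[0] = $teapot7  (last char: '7')
  sorted[1] = 7$teapot  (last char: 't')
  sorted[2] = apot7$te  (last char: 'e')
  sorted[3] = eapot7$t  (last char: 't')
  sorted[4] = ot7$teap  (last char: 'p')
  sorted[5] = pot7$tea  (last char: 'a')
  sorted[6] = t7$teapo  (last char: 'o')
  sorted[7] = teapot7$  (last char: '$')
Last column: 7tetpao$
Original string S is at sorted index 7

Answer: 7tetpao$
7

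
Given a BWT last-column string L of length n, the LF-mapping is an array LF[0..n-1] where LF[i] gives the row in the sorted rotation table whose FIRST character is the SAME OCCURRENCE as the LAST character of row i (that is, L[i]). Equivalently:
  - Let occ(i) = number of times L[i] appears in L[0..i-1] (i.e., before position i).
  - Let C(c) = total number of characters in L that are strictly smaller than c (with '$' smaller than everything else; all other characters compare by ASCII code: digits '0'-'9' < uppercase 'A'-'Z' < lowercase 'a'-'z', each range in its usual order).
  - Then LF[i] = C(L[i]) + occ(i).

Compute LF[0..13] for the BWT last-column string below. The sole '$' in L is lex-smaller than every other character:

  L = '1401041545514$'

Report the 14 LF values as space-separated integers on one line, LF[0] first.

Char counts: '$':1, '0':2, '1':4, '4':4, '5':3
C (first-col start): C('$')=0, C('0')=1, C('1')=3, C('4')=7, C('5')=11
L[0]='1': occ=0, LF[0]=C('1')+0=3+0=3
L[1]='4': occ=0, LF[1]=C('4')+0=7+0=7
L[2]='0': occ=0, LF[2]=C('0')+0=1+0=1
L[3]='1': occ=1, LF[3]=C('1')+1=3+1=4
L[4]='0': occ=1, LF[4]=C('0')+1=1+1=2
L[5]='4': occ=1, LF[5]=C('4')+1=7+1=8
L[6]='1': occ=2, LF[6]=C('1')+2=3+2=5
L[7]='5': occ=0, LF[7]=C('5')+0=11+0=11
L[8]='4': occ=2, LF[8]=C('4')+2=7+2=9
L[9]='5': occ=1, LF[9]=C('5')+1=11+1=12
L[10]='5': occ=2, LF[10]=C('5')+2=11+2=13
L[11]='1': occ=3, LF[11]=C('1')+3=3+3=6
L[12]='4': occ=3, LF[12]=C('4')+3=7+3=10
L[13]='$': occ=0, LF[13]=C('$')+0=0+0=0

Answer: 3 7 1 4 2 8 5 11 9 12 13 6 10 0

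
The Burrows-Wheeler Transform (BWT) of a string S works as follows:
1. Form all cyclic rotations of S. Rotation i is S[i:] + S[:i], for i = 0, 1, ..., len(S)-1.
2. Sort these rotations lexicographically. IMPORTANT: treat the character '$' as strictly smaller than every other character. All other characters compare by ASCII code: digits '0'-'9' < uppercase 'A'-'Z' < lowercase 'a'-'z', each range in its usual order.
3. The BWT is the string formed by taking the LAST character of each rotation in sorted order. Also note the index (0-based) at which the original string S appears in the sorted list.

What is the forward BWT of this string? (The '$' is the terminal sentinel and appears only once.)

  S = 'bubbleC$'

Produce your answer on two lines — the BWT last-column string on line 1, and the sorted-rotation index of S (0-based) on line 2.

Answer: Ceub$lbb
4

Derivation:
All 8 rotations (rotation i = S[i:]+S[:i]):
  rot[0] = bubbleC$
  rot[1] = ubbleC$b
  rot[2] = bbleC$bu
  rot[3] = bleC$bub
  rot[4] = leC$bubb
  rot[5] = eC$bubbl
  rot[6] = C$bubble
  rot[7] = $bubbleC
Sorted (with $ < everything):
  sorted[0] = $bubbleC  (last char: 'C')
  sorted[1] = C$bubble  (last char: 'e')
  sorted[2] = bbleC$bu  (last char: 'u')
  sorted[3] = bleC$bub  (last char: 'b')
  sorted[4] = bubbleC$  (last char: '$')
  sorted[5] = eC$bubbl  (last char: 'l')
  sorted[6] = leC$bubb  (last char: 'b')
  sorted[7] = ubbleC$b  (last char: 'b')
Last column: Ceub$lbb
Original string S is at sorted index 4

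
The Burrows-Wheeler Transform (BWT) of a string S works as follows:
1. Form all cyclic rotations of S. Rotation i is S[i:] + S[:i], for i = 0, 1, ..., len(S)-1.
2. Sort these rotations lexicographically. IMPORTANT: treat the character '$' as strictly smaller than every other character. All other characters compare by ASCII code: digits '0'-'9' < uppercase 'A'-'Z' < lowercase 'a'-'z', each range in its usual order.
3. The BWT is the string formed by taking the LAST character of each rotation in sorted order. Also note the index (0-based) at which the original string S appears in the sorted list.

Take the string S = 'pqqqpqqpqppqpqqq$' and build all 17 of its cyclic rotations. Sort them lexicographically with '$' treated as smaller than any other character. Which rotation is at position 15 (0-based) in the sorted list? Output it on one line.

All 17 rotations (rotation i = S[i:]+S[:i]):
  rot[0] = pqqqpqqpqppqpqqq$
  rot[1] = qqqpqqpqppqpqqq$p
  rot[2] = qqpqqpqppqpqqq$pq
  rot[3] = qpqqpqppqpqqq$pqq
  rot[4] = pqqpqppqpqqq$pqqq
  rot[5] = qqpqppqpqqq$pqqqp
  rot[6] = qpqppqpqqq$pqqqpq
  rot[7] = pqppqpqqq$pqqqpqq
  rot[8] = qppqpqqq$pqqqpqqp
  rot[9] = ppqpqqq$pqqqpqqpq
  rot[10] = pqpqqq$pqqqpqqpqp
  rot[11] = qpqqq$pqqqpqqpqpp
  rot[12] = pqqq$pqqqpqqpqppq
  rot[13] = qqq$pqqqpqqpqppqp
  rot[14] = qq$pqqqpqqpqppqpq
  rot[15] = q$pqqqpqqpqppqpqq
  rot[16] = $pqqqpqqpqppqpqqq
Sorted (with $ < everything):
  sorted[0] = $pqqqpqqpqppqpqqq
  sorted[1] = ppqpqqq$pqqqpqqpq
  sorted[2] = pqppqpqqq$pqqqpqq
  sorted[3] = pqpqqq$pqqqpqqpqp
  sorted[4] = pqqpqppqpqqq$pqqq
  sorted[5] = pqqq$pqqqpqqpqppq
  sorted[6] = pqqqpqqpqppqpqqq$
  sorted[7] = q$pqqqpqqpqppqpqq
  sorted[8] = qppqpqqq$pqqqpqqp
  sorted[9] = qpqppqpqqq$pqqqpq
  sorted[10] = qpqqpqppqpqqq$pqq
  sorted[11] = qpqqq$pqqqpqqpqpp
  sorted[12] = qq$pqqqpqqpqppqpq
  sorted[13] = qqpqppqpqqq$pqqqp
  sorted[14] = qqpqqpqppqpqqq$pq
  sorted[15] = qqq$pqqqpqqpqppqp
  sorted[16] = qqqpqqpqppqpqqq$p
sorted[15] = qqq$pqqqpqqpqppqp

Answer: qqq$pqqqpqqpqppqp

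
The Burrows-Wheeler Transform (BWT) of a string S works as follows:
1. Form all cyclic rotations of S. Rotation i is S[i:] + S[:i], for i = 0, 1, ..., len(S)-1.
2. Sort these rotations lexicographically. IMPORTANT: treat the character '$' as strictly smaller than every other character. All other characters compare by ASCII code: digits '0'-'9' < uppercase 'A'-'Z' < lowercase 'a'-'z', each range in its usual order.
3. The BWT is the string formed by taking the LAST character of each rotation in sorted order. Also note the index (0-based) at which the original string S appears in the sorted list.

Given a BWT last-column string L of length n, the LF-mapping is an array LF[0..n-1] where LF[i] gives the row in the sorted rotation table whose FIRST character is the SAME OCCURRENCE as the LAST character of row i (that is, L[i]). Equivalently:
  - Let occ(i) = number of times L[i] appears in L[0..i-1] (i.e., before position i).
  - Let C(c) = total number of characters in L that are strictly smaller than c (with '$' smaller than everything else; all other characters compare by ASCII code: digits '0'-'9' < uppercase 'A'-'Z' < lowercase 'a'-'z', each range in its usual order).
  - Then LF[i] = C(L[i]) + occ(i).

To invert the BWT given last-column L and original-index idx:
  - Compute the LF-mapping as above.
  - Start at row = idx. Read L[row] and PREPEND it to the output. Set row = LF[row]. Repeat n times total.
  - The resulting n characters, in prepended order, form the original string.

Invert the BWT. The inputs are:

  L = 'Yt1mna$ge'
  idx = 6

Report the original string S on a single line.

LF mapping: 2 8 1 6 7 3 0 5 4
Walk LF starting at row 6, prepending L[row]:
  step 1: row=6, L[6]='$', prepend. Next row=LF[6]=0
  step 2: row=0, L[0]='Y', prepend. Next row=LF[0]=2
  step 3: row=2, L[2]='1', prepend. Next row=LF[2]=1
  step 4: row=1, L[1]='t', prepend. Next row=LF[1]=8
  step 5: row=8, L[8]='e', prepend. Next row=LF[8]=4
  step 6: row=4, L[4]='n', prepend. Next row=LF[4]=7
  step 7: row=7, L[7]='g', prepend. Next row=LF[7]=5
  step 8: row=5, L[5]='a', prepend. Next row=LF[5]=3
  step 9: row=3, L[3]='m', prepend. Next row=LF[3]=6
Reversed output: magnet1Y$

Answer: magnet1Y$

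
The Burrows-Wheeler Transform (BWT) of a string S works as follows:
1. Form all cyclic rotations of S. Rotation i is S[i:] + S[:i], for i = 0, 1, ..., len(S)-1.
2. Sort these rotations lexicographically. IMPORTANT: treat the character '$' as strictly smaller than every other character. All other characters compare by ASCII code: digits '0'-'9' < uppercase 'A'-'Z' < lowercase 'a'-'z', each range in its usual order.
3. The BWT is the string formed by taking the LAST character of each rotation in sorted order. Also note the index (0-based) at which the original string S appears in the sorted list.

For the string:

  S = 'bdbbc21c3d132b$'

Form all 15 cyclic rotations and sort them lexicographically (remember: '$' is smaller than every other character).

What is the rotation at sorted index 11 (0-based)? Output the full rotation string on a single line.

All 15 rotations (rotation i = S[i:]+S[:i]):
  rot[0] = bdbbc21c3d132b$
  rot[1] = dbbc21c3d132b$b
  rot[2] = bbc21c3d132b$bd
  rot[3] = bc21c3d132b$bdb
  rot[4] = c21c3d132b$bdbb
  rot[5] = 21c3d132b$bdbbc
  rot[6] = 1c3d132b$bdbbc2
  rot[7] = c3d132b$bdbbc21
  rot[8] = 3d132b$bdbbc21c
  rot[9] = d132b$bdbbc21c3
  rot[10] = 132b$bdbbc21c3d
  rot[11] = 32b$bdbbc21c3d1
  rot[12] = 2b$bdbbc21c3d13
  rot[13] = b$bdbbc21c3d132
  rot[14] = $bdbbc21c3d132b
Sorted (with $ < everything):
  sorted[0] = $bdbbc21c3d132b
  sorted[1] = 132b$bdbbc21c3d
  sorted[2] = 1c3d132b$bdbbc2
  sorted[3] = 21c3d132b$bdbbc
  sorted[4] = 2b$bdbbc21c3d13
  sorted[5] = 32b$bdbbc21c3d1
  sorted[6] = 3d132b$bdbbc21c
  sorted[7] = b$bdbbc21c3d132
  sorted[8] = bbc21c3d132b$bd
  sorted[9] = bc21c3d132b$bdb
  sorted[10] = bdbbc21c3d132b$
  sorted[11] = c21c3d132b$bdbb
  sorted[12] = c3d132b$bdbbc21
  sorted[13] = d132b$bdbbc21c3
  sorted[14] = dbbc21c3d132b$b
sorted[11] = c21c3d132b$bdbb

Answer: c21c3d132b$bdbb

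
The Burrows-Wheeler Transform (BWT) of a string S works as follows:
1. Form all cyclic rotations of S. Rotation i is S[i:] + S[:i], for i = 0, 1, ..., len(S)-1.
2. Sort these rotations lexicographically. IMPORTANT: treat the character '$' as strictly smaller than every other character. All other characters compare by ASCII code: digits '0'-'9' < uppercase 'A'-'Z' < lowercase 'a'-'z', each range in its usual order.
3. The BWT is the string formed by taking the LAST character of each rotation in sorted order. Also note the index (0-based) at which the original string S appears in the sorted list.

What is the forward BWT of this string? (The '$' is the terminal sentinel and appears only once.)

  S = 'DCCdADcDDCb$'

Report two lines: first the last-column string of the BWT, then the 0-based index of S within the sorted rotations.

All 12 rotations (rotation i = S[i:]+S[:i]):
  rot[0] = DCCdADcDDCb$
  rot[1] = CCdADcDDCb$D
  rot[2] = CdADcDDCb$DC
  rot[3] = dADcDDCb$DCC
  rot[4] = ADcDDCb$DCCd
  rot[5] = DcDDCb$DCCdA
  rot[6] = cDDCb$DCCdAD
  rot[7] = DDCb$DCCdADc
  rot[8] = DCb$DCCdADcD
  rot[9] = Cb$DCCdADcDD
  rot[10] = b$DCCdADcDDC
  rot[11] = $DCCdADcDDCb
Sorted (with $ < everything):
  sorted[0] = $DCCdADcDDCb  (last char: 'b')
  sorted[1] = ADcDDCb$DCCd  (last char: 'd')
  sorted[2] = CCdADcDDCb$D  (last char: 'D')
  sorted[3] = Cb$DCCdADcDD  (last char: 'D')
  sorted[4] = CdADcDDCb$DC  (last char: 'C')
  sorted[5] = DCCdADcDDCb$  (last char: '$')
  sorted[6] = DCb$DCCdADcD  (last char: 'D')
  sorted[7] = DDCb$DCCdADc  (last char: 'c')
  sorted[8] = DcDDCb$DCCdA  (last char: 'A')
  sorted[9] = b$DCCdADcDDC  (last char: 'C')
  sorted[10] = cDDCb$DCCdAD  (last char: 'D')
  sorted[11] = dADcDDCb$DCC  (last char: 'C')
Last column: bdDDC$DcACDC
Original string S is at sorted index 5

Answer: bdDDC$DcACDC
5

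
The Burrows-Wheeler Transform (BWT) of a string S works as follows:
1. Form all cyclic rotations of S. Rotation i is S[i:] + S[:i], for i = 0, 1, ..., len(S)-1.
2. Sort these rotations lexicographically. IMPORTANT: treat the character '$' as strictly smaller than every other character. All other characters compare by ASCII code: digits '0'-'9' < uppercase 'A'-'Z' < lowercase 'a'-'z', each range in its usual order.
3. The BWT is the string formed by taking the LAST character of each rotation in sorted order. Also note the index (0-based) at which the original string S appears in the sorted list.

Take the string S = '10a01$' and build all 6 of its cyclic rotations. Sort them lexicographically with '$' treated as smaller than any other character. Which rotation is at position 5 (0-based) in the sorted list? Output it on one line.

Answer: a01$10

Derivation:
All 6 rotations (rotation i = S[i:]+S[:i]):
  rot[0] = 10a01$
  rot[1] = 0a01$1
  rot[2] = a01$10
  rot[3] = 01$10a
  rot[4] = 1$10a0
  rot[5] = $10a01
Sorted (with $ < everything):
  sorted[0] = $10a01
  sorted[1] = 01$10a
  sorted[2] = 0a01$1
  sorted[3] = 1$10a0
  sorted[4] = 10a01$
  sorted[5] = a01$10
sorted[5] = a01$10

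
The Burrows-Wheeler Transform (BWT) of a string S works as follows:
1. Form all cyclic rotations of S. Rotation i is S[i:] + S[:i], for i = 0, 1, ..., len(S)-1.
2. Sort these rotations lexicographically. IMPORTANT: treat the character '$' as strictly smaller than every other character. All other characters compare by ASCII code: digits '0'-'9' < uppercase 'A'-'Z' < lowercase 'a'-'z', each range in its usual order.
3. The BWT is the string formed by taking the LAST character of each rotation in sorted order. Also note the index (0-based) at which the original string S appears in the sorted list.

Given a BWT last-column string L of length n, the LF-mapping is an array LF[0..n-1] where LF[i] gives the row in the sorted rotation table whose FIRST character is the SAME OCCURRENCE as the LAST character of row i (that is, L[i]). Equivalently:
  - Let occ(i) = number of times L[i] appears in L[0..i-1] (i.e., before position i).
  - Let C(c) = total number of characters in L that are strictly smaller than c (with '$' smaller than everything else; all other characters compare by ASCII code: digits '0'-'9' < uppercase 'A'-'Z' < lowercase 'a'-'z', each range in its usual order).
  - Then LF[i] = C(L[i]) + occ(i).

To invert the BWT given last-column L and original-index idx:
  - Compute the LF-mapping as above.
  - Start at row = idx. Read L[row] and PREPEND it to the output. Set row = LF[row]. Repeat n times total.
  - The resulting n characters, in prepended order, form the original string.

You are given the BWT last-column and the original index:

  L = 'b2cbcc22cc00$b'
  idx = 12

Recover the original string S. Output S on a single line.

LF mapping: 6 3 9 7 10 11 4 5 12 13 1 2 0 8
Walk LF starting at row 12, prepending L[row]:
  step 1: row=12, L[12]='$', prepend. Next row=LF[12]=0
  step 2: row=0, L[0]='b', prepend. Next row=LF[0]=6
  step 3: row=6, L[6]='2', prepend. Next row=LF[6]=4
  step 4: row=4, L[4]='c', prepend. Next row=LF[4]=10
  step 5: row=10, L[10]='0', prepend. Next row=LF[10]=1
  step 6: row=1, L[1]='2', prepend. Next row=LF[1]=3
  step 7: row=3, L[3]='b', prepend. Next row=LF[3]=7
  step 8: row=7, L[7]='2', prepend. Next row=LF[7]=5
  step 9: row=5, L[5]='c', prepend. Next row=LF[5]=11
  step 10: row=11, L[11]='0', prepend. Next row=LF[11]=2
  step 11: row=2, L[2]='c', prepend. Next row=LF[2]=9
  step 12: row=9, L[9]='c', prepend. Next row=LF[9]=13
  step 13: row=13, L[13]='b', prepend. Next row=LF[13]=8
  step 14: row=8, L[8]='c', prepend. Next row=LF[8]=12
Reversed output: cbcc0c2b20c2b$

Answer: cbcc0c2b20c2b$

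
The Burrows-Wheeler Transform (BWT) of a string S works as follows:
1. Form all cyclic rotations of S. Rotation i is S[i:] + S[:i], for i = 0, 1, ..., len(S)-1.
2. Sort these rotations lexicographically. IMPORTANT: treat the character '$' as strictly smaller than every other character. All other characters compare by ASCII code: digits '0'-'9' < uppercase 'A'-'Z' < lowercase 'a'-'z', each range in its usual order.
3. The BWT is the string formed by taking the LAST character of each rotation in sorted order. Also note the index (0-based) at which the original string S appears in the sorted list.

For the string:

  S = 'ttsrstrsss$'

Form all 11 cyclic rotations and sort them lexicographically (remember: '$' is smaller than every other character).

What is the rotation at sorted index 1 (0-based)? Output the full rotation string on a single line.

All 11 rotations (rotation i = S[i:]+S[:i]):
  rot[0] = ttsrstrsss$
  rot[1] = tsrstrsss$t
  rot[2] = srstrsss$tt
  rot[3] = rstrsss$tts
  rot[4] = strsss$ttsr
  rot[5] = trsss$ttsrs
  rot[6] = rsss$ttsrst
  rot[7] = sss$ttsrstr
  rot[8] = ss$ttsrstrs
  rot[9] = s$ttsrstrss
  rot[10] = $ttsrstrsss
Sorted (with $ < everything):
  sorted[0] = $ttsrstrsss
  sorted[1] = rsss$ttsrst
  sorted[2] = rstrsss$tts
  sorted[3] = s$ttsrstrss
  sorted[4] = srstrsss$tt
  sorted[5] = ss$ttsrstrs
  sorted[6] = sss$ttsrstr
  sorted[7] = strsss$ttsr
  sorted[8] = trsss$ttsrs
  sorted[9] = tsrstrsss$t
  sorted[10] = ttsrstrsss$
sorted[1] = rsss$ttsrst

Answer: rsss$ttsrst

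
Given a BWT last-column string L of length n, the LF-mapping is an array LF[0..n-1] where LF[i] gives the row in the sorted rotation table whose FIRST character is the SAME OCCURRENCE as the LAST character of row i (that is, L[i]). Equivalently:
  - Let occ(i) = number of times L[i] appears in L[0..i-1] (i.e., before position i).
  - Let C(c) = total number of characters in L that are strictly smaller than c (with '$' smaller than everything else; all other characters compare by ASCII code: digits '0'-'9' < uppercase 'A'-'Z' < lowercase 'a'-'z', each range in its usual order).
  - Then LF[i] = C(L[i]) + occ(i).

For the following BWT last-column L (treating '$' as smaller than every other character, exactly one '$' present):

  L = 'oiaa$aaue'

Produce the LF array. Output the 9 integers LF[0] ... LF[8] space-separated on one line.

Char counts: '$':1, 'a':4, 'e':1, 'i':1, 'o':1, 'u':1
C (first-col start): C('$')=0, C('a')=1, C('e')=5, C('i')=6, C('o')=7, C('u')=8
L[0]='o': occ=0, LF[0]=C('o')+0=7+0=7
L[1]='i': occ=0, LF[1]=C('i')+0=6+0=6
L[2]='a': occ=0, LF[2]=C('a')+0=1+0=1
L[3]='a': occ=1, LF[3]=C('a')+1=1+1=2
L[4]='$': occ=0, LF[4]=C('$')+0=0+0=0
L[5]='a': occ=2, LF[5]=C('a')+2=1+2=3
L[6]='a': occ=3, LF[6]=C('a')+3=1+3=4
L[7]='u': occ=0, LF[7]=C('u')+0=8+0=8
L[8]='e': occ=0, LF[8]=C('e')+0=5+0=5

Answer: 7 6 1 2 0 3 4 8 5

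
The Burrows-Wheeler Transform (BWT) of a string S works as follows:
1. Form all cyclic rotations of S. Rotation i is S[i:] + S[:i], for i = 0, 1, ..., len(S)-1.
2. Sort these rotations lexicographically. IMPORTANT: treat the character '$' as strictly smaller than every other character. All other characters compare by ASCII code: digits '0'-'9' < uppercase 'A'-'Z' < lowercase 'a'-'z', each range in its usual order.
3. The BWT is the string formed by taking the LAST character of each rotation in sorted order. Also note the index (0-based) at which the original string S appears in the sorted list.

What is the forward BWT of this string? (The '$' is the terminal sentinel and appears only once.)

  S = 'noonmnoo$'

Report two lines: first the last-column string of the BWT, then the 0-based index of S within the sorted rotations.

All 9 rotations (rotation i = S[i:]+S[:i]):
  rot[0] = noonmnoo$
  rot[1] = oonmnoo$n
  rot[2] = onmnoo$no
  rot[3] = nmnoo$noo
  rot[4] = mnoo$noon
  rot[5] = noo$noonm
  rot[6] = oo$noonmn
  rot[7] = o$noonmno
  rot[8] = $noonmnoo
Sorted (with $ < everything):
  sorted[0] = $noonmnoo  (last char: 'o')
  sorted[1] = mnoo$noon  (last char: 'n')
  sorted[2] = nmnoo$noo  (last char: 'o')
  sorted[3] = noo$noonm  (last char: 'm')
  sorted[4] = noonmnoo$  (last char: '$')
  sorted[5] = o$noonmno  (last char: 'o')
  sorted[6] = onmnoo$no  (last char: 'o')
  sorted[7] = oo$noonmn  (last char: 'n')
  sorted[8] = oonmnoo$n  (last char: 'n')
Last column: onom$oonn
Original string S is at sorted index 4

Answer: onom$oonn
4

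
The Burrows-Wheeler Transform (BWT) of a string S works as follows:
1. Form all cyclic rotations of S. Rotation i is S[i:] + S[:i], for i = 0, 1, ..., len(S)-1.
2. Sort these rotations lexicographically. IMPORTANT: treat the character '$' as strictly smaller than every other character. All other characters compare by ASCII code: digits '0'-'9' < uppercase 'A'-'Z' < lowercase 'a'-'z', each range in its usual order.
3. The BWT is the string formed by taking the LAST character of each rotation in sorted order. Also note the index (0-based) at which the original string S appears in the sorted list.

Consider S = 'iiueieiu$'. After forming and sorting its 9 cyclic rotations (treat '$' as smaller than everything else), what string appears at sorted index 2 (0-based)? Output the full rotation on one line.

Answer: eiu$iiuei

Derivation:
All 9 rotations (rotation i = S[i:]+S[:i]):
  rot[0] = iiueieiu$
  rot[1] = iueieiu$i
  rot[2] = ueieiu$ii
  rot[3] = eieiu$iiu
  rot[4] = ieiu$iiue
  rot[5] = eiu$iiuei
  rot[6] = iu$iiueie
  rot[7] = u$iiueiei
  rot[8] = $iiueieiu
Sorted (with $ < everything):
  sorted[0] = $iiueieiu
  sorted[1] = eieiu$iiu
  sorted[2] = eiu$iiuei
  sorted[3] = ieiu$iiue
  sorted[4] = iiueieiu$
  sorted[5] = iu$iiueie
  sorted[6] = iueieiu$i
  sorted[7] = u$iiueiei
  sorted[8] = ueieiu$ii
sorted[2] = eiu$iiuei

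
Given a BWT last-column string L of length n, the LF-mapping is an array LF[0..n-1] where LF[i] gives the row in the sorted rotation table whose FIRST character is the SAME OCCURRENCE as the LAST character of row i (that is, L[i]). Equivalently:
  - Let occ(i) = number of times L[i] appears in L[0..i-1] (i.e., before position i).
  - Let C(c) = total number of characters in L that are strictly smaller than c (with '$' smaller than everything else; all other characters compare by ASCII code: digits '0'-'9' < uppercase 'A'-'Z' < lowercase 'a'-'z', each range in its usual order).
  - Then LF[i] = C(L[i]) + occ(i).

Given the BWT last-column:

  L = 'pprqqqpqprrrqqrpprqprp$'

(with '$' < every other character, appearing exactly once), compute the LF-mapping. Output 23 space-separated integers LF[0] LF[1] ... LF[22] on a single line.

Char counts: '$':1, 'p':8, 'q':7, 'r':7
C (first-col start): C('$')=0, C('p')=1, C('q')=9, C('r')=16
L[0]='p': occ=0, LF[0]=C('p')+0=1+0=1
L[1]='p': occ=1, LF[1]=C('p')+1=1+1=2
L[2]='r': occ=0, LF[2]=C('r')+0=16+0=16
L[3]='q': occ=0, LF[3]=C('q')+0=9+0=9
L[4]='q': occ=1, LF[4]=C('q')+1=9+1=10
L[5]='q': occ=2, LF[5]=C('q')+2=9+2=11
L[6]='p': occ=2, LF[6]=C('p')+2=1+2=3
L[7]='q': occ=3, LF[7]=C('q')+3=9+3=12
L[8]='p': occ=3, LF[8]=C('p')+3=1+3=4
L[9]='r': occ=1, LF[9]=C('r')+1=16+1=17
L[10]='r': occ=2, LF[10]=C('r')+2=16+2=18
L[11]='r': occ=3, LF[11]=C('r')+3=16+3=19
L[12]='q': occ=4, LF[12]=C('q')+4=9+4=13
L[13]='q': occ=5, LF[13]=C('q')+5=9+5=14
L[14]='r': occ=4, LF[14]=C('r')+4=16+4=20
L[15]='p': occ=4, LF[15]=C('p')+4=1+4=5
L[16]='p': occ=5, LF[16]=C('p')+5=1+5=6
L[17]='r': occ=5, LF[17]=C('r')+5=16+5=21
L[18]='q': occ=6, LF[18]=C('q')+6=9+6=15
L[19]='p': occ=6, LF[19]=C('p')+6=1+6=7
L[20]='r': occ=6, LF[20]=C('r')+6=16+6=22
L[21]='p': occ=7, LF[21]=C('p')+7=1+7=8
L[22]='$': occ=0, LF[22]=C('$')+0=0+0=0

Answer: 1 2 16 9 10 11 3 12 4 17 18 19 13 14 20 5 6 21 15 7 22 8 0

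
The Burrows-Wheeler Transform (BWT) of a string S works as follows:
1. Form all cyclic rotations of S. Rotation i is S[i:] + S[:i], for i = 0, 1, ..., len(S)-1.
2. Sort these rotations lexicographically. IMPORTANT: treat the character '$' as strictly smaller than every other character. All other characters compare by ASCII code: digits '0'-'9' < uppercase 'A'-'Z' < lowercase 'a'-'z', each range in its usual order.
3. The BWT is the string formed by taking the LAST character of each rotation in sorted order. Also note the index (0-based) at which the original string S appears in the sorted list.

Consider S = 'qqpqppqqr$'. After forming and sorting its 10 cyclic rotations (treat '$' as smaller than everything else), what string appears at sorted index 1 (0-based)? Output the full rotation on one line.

Answer: ppqqr$qqpq

Derivation:
All 10 rotations (rotation i = S[i:]+S[:i]):
  rot[0] = qqpqppqqr$
  rot[1] = qpqppqqr$q
  rot[2] = pqppqqr$qq
  rot[3] = qppqqr$qqp
  rot[4] = ppqqr$qqpq
  rot[5] = pqqr$qqpqp
  rot[6] = qqr$qqpqpp
  rot[7] = qr$qqpqppq
  rot[8] = r$qqpqppqq
  rot[9] = $qqpqppqqr
Sorted (with $ < everything):
  sorted[0] = $qqpqppqqr
  sorted[1] = ppqqr$qqpq
  sorted[2] = pqppqqr$qq
  sorted[3] = pqqr$qqpqp
  sorted[4] = qppqqr$qqp
  sorted[5] = qpqppqqr$q
  sorted[6] = qqpqppqqr$
  sorted[7] = qqr$qqpqpp
  sorted[8] = qr$qqpqppq
  sorted[9] = r$qqpqppqq
sorted[1] = ppqqr$qqpq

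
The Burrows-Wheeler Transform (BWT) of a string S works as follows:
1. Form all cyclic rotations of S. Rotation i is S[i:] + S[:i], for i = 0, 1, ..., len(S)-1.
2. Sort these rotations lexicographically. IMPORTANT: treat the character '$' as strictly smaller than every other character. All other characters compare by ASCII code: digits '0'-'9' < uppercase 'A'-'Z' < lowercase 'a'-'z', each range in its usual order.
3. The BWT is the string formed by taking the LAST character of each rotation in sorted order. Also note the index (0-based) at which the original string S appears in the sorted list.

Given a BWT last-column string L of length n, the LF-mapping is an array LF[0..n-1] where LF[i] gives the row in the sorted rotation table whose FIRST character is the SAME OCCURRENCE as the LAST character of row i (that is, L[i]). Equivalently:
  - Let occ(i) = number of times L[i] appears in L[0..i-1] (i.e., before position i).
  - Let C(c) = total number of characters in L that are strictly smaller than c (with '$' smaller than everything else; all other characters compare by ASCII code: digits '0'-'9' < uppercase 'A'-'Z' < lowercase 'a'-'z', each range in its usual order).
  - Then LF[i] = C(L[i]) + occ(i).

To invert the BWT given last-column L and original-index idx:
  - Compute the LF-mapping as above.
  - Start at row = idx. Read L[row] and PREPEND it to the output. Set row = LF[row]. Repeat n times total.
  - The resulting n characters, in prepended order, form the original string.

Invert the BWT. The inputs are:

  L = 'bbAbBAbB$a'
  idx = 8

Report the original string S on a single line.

Answer: bBBbAAabb$

Derivation:
LF mapping: 6 7 1 8 3 2 9 4 0 5
Walk LF starting at row 8, prepending L[row]:
  step 1: row=8, L[8]='$', prepend. Next row=LF[8]=0
  step 2: row=0, L[0]='b', prepend. Next row=LF[0]=6
  step 3: row=6, L[6]='b', prepend. Next row=LF[6]=9
  step 4: row=9, L[9]='a', prepend. Next row=LF[9]=5
  step 5: row=5, L[5]='A', prepend. Next row=LF[5]=2
  step 6: row=2, L[2]='A', prepend. Next row=LF[2]=1
  step 7: row=1, L[1]='b', prepend. Next row=LF[1]=7
  step 8: row=7, L[7]='B', prepend. Next row=LF[7]=4
  step 9: row=4, L[4]='B', prepend. Next row=LF[4]=3
  step 10: row=3, L[3]='b', prepend. Next row=LF[3]=8
Reversed output: bBBbAAabb$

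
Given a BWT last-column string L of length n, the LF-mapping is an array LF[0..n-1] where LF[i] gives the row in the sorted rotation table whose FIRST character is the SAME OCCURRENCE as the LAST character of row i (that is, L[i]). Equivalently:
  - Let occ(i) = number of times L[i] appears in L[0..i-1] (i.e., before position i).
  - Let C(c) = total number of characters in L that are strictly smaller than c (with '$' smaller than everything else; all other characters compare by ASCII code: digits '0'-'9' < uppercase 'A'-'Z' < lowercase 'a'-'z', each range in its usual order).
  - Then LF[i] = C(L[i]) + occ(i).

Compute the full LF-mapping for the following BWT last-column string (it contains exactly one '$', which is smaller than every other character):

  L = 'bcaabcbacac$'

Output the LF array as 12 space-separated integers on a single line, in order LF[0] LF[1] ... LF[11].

Answer: 5 8 1 2 6 9 7 3 10 4 11 0

Derivation:
Char counts: '$':1, 'a':4, 'b':3, 'c':4
C (first-col start): C('$')=0, C('a')=1, C('b')=5, C('c')=8
L[0]='b': occ=0, LF[0]=C('b')+0=5+0=5
L[1]='c': occ=0, LF[1]=C('c')+0=8+0=8
L[2]='a': occ=0, LF[2]=C('a')+0=1+0=1
L[3]='a': occ=1, LF[3]=C('a')+1=1+1=2
L[4]='b': occ=1, LF[4]=C('b')+1=5+1=6
L[5]='c': occ=1, LF[5]=C('c')+1=8+1=9
L[6]='b': occ=2, LF[6]=C('b')+2=5+2=7
L[7]='a': occ=2, LF[7]=C('a')+2=1+2=3
L[8]='c': occ=2, LF[8]=C('c')+2=8+2=10
L[9]='a': occ=3, LF[9]=C('a')+3=1+3=4
L[10]='c': occ=3, LF[10]=C('c')+3=8+3=11
L[11]='$': occ=0, LF[11]=C('$')+0=0+0=0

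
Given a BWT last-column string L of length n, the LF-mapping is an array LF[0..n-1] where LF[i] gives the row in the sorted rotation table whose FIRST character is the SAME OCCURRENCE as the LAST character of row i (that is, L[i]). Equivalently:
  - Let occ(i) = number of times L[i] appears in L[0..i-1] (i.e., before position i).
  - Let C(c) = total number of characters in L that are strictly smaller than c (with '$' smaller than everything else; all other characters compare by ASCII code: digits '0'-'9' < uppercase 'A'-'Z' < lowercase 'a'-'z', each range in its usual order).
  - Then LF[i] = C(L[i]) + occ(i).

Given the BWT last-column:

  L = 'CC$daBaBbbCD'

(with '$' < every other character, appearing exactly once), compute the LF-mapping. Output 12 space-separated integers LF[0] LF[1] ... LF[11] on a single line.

Char counts: '$':1, 'B':2, 'C':3, 'D':1, 'a':2, 'b':2, 'd':1
C (first-col start): C('$')=0, C('B')=1, C('C')=3, C('D')=6, C('a')=7, C('b')=9, C('d')=11
L[0]='C': occ=0, LF[0]=C('C')+0=3+0=3
L[1]='C': occ=1, LF[1]=C('C')+1=3+1=4
L[2]='$': occ=0, LF[2]=C('$')+0=0+0=0
L[3]='d': occ=0, LF[3]=C('d')+0=11+0=11
L[4]='a': occ=0, LF[4]=C('a')+0=7+0=7
L[5]='B': occ=0, LF[5]=C('B')+0=1+0=1
L[6]='a': occ=1, LF[6]=C('a')+1=7+1=8
L[7]='B': occ=1, LF[7]=C('B')+1=1+1=2
L[8]='b': occ=0, LF[8]=C('b')+0=9+0=9
L[9]='b': occ=1, LF[9]=C('b')+1=9+1=10
L[10]='C': occ=2, LF[10]=C('C')+2=3+2=5
L[11]='D': occ=0, LF[11]=C('D')+0=6+0=6

Answer: 3 4 0 11 7 1 8 2 9 10 5 6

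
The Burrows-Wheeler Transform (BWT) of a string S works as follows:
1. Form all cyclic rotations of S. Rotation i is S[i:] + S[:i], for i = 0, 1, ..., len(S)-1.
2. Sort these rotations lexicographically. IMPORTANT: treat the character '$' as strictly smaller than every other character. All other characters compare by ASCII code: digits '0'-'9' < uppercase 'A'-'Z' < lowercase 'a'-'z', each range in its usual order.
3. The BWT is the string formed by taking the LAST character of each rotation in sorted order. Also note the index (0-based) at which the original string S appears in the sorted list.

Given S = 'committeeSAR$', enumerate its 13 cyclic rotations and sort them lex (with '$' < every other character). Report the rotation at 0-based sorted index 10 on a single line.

Answer: ommitteeSAR$c

Derivation:
All 13 rotations (rotation i = S[i:]+S[:i]):
  rot[0] = committeeSAR$
  rot[1] = ommitteeSAR$c
  rot[2] = mmitteeSAR$co
  rot[3] = mitteeSAR$com
  rot[4] = itteeSAR$comm
  rot[5] = tteeSAR$commi
  rot[6] = teeSAR$commit
  rot[7] = eeSAR$committ
  rot[8] = eSAR$committe
  rot[9] = SAR$committee
  rot[10] = AR$committeeS
  rot[11] = R$committeeSA
  rot[12] = $committeeSAR
Sorted (with $ < everything):
  sorted[0] = $committeeSAR
  sorted[1] = AR$committeeS
  sorted[2] = R$committeeSA
  sorted[3] = SAR$committee
  sorted[4] = committeeSAR$
  sorted[5] = eSAR$committe
  sorted[6] = eeSAR$committ
  sorted[7] = itteeSAR$comm
  sorted[8] = mitteeSAR$com
  sorted[9] = mmitteeSAR$co
  sorted[10] = ommitteeSAR$c
  sorted[11] = teeSAR$commit
  sorted[12] = tteeSAR$commi
sorted[10] = ommitteeSAR$c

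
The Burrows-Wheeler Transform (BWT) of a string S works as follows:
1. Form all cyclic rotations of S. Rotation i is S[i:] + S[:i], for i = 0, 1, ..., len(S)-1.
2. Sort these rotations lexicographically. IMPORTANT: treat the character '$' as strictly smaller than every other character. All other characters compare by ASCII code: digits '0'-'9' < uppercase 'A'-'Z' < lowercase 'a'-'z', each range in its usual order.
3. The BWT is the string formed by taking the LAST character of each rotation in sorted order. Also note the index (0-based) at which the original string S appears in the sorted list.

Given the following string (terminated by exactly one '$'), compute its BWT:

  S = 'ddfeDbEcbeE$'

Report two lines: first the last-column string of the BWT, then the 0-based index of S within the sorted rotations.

All 12 rotations (rotation i = S[i:]+S[:i]):
  rot[0] = ddfeDbEcbeE$
  rot[1] = dfeDbEcbeE$d
  rot[2] = feDbEcbeE$dd
  rot[3] = eDbEcbeE$ddf
  rot[4] = DbEcbeE$ddfe
  rot[5] = bEcbeE$ddfeD
  rot[6] = EcbeE$ddfeDb
  rot[7] = cbeE$ddfeDbE
  rot[8] = beE$ddfeDbEc
  rot[9] = eE$ddfeDbEcb
  rot[10] = E$ddfeDbEcbe
  rot[11] = $ddfeDbEcbeE
Sorted (with $ < everything):
  sorted[0] = $ddfeDbEcbeE  (last char: 'E')
  sorted[1] = DbEcbeE$ddfe  (last char: 'e')
  sorted[2] = E$ddfeDbEcbe  (last char: 'e')
  sorted[3] = EcbeE$ddfeDb  (last char: 'b')
  sorted[4] = bEcbeE$ddfeD  (last char: 'D')
  sorted[5] = beE$ddfeDbEc  (last char: 'c')
  sorted[6] = cbeE$ddfeDbE  (last char: 'E')
  sorted[7] = ddfeDbEcbeE$  (last char: '$')
  sorted[8] = dfeDbEcbeE$d  (last char: 'd')
  sorted[9] = eDbEcbeE$ddf  (last char: 'f')
  sorted[10] = eE$ddfeDbEcb  (last char: 'b')
  sorted[11] = feDbEcbeE$dd  (last char: 'd')
Last column: EeebDcE$dfbd
Original string S is at sorted index 7

Answer: EeebDcE$dfbd
7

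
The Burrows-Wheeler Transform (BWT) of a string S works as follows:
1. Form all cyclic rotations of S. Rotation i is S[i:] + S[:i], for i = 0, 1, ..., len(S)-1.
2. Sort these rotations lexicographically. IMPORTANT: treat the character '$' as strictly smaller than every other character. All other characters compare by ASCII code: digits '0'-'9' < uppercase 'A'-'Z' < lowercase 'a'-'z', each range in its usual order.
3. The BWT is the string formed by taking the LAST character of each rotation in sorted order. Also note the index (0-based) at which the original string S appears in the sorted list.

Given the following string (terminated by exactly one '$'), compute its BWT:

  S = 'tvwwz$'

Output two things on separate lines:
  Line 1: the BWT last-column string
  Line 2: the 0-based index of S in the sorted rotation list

All 6 rotations (rotation i = S[i:]+S[:i]):
  rot[0] = tvwwz$
  rot[1] = vwwz$t
  rot[2] = wwz$tv
  rot[3] = wz$tvw
  rot[4] = z$tvww
  rot[5] = $tvwwz
Sorted (with $ < everything):
  sorted[0] = $tvwwz  (last char: 'z')
  sorted[1] = tvwwz$  (last char: '$')
  sorted[2] = vwwz$t  (last char: 't')
  sorted[3] = wwz$tv  (last char: 'v')
  sorted[4] = wz$tvw  (last char: 'w')
  sorted[5] = z$tvww  (last char: 'w')
Last column: z$tvww
Original string S is at sorted index 1

Answer: z$tvww
1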